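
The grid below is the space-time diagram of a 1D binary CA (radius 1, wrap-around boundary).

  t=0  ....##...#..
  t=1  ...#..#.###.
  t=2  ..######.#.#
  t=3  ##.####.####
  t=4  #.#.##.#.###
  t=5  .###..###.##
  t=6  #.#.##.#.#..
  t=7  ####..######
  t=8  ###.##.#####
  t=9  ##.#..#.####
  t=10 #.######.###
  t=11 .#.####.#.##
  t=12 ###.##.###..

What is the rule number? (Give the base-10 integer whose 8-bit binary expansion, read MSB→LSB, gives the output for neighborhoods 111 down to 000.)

  ### -> #   bit 7 = 1  t=1,i=9
  ##. -> .   bit 6 = 0  t=0,i=5
  #.# -> #   bit 5 = 1  t=1,i=7
  #.. -> #   bit 4 = 1  t=0,i=6
  .## -> .   bit 3 = 0  t=0,i=4
  .#. -> #   bit 2 = 1  t=0,i=9
  ..# -> #   bit 1 = 1  t=0,i=3
  ... -> .   bit 0 = 0  t=0,i=0
  bits 10110110 = 182

182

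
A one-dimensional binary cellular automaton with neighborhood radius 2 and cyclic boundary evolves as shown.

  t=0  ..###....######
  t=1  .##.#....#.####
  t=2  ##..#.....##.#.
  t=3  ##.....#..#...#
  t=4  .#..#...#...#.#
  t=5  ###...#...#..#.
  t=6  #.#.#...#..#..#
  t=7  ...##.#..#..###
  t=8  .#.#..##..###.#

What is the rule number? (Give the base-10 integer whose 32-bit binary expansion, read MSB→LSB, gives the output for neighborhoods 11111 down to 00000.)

3638173377

  nb #####: next=#  (t=0,i=11, bit31=1)
  nb ####.: next=#  (t=0,i=13, bit30=1)
  nb ###.#: next=.  (t=1,i=14, bit29=0)
  nb ###..: next=#  (t=0,i=4, bit28=1)
  nb ##.##: next=#  (t=1,i=0, bit27=1)
  nb ##.#.: next=.  (t=1,i=3, bit26=0)
  nb ##..#: next=.  (t=0,i=0, bit25=0)
  nb ##...: next=.  (t=0,i=5, bit24=0)
  nb #.###: next=#  (t=1,i=11, bit23=1)
  nb #.##.: next=#  (t=1,i=1, bit22=1)
  nb #.#.#: next=.  (t=2,i=13, bit21=0)
  nb #.#..: next=#  (t=1,i=4, bit20=1)
  nb #..##: next=#  (t=0,i=1, bit19=1)
  nb #..#.: next=.  (t=2,i=3, bit18=0)
  nb #...#: next=#  (t=3,i=12, bit17=1)
  nb #....: next=.  (t=0,i=6, bit16=0)
  nb .####: next=.  (t=0,i=10, bit15=0)
  nb .###.: next=.  (t=0,i=3, bit14=0)
  nb .##.#: next=.  (t=1,i=2, bit13=0)
  nb .##..: next=#  (t=2,i=1, bit12=1)
  nb .#.##: next=#  (t=1,i=10, bit11=1)
  nb .#.#.: next=#  (t=4,i=0, bit10=1)
  nb .#..#: next=#  (t=3,i=8, bit9=1)
  nb .#...: next=.  (t=1,i=5, bit8=0)
  nb ..###: next=#  (t=0,i=2, bit7=1)
  nb ..##.: next=#  (t=2,i=10, bit6=1)
  nb ..#.#: next=.  (t=1,i=9, bit5=0)
  nb ..#..: next=.  (t=2,i=4, bit4=0)
  nb ...##: next=.  (t=0,i=8, bit3=0)
  nb ...#.: next=.  (t=1,i=8, bit2=0)
  nb ....#: next=.  (t=0,i=7, bit1=0)
  nb .....: next=#  (t=2,i=7, bit0=1)
  bits 11011000110110100001111011000001 = 3638173377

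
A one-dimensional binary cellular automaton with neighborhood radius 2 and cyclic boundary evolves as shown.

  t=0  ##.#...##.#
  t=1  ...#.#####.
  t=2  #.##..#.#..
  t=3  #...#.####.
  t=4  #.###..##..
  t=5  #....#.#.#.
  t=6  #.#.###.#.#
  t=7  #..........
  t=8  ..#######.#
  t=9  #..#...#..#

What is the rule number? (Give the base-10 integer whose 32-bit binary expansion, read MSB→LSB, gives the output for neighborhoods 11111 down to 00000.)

1242801773

  ##### -> .   bit 31 = 0  t=1,i=7
  ####. -> #   bit 30 = 1  t=1,i=8
  ###.# -> .   bit 29 = 0  t=0,i=1
  ###.. -> .   bit 28 = 0  t=1,i=9
  ##.## -> #   bit 27 = 1  t=0,i=9
  ##.#. -> .   bit 26 = 0  t=0,i=2
  ##..# -> #   bit 25 = 1  t=2,i=4
  ##... -> .   bit 24 = 0  t=1,i=10
  #.### -> .   bit 23 = 0  t=0,i=10
  #.##. -> .   bit 22 = 0  t=2,i=2
  #.#.# -> .   bit 21 = 0  t=5,i=7
  #.#.. -> #   bit 20 = 1  t=0,i=3
  #..## -> .   bit 19 = 0  t=4,i=6
  #..#. -> .   bit 18 = 0  t=2,i=5
  #...# -> #   bit 17 = 1  t=0,i=5
  #.... -> #   bit 16 = 1  t=1,i=0
  .#### -> #   bit 15 = 1  t=1,i=6
  .###. -> .   bit 14 = 0  t=0,i=0
  .##.# -> #   bit 13 = 1  t=0,i=8
  .##.. -> .   bit 12 = 0  t=2,i=3
  .#.## -> .   bit 11 = 0  t=1,i=4
  .#.#. -> #   bit 10 = 1  t=2,i=7
  .#..# -> #   bit 9 = 1  t=2,i=9
  .#... -> .   bit 8 = 0  t=0,i=4
  ..### -> .   bit 7 = 0  t=8,i=2
  ..##. -> #   bit 6 = 1  t=0,i=7
  ..#.# -> #   bit 5 = 1  t=1,i=3
  ..#.. -> .   bit 4 = 0  t=7,i=0
  ...## -> #   bit 3 = 1  t=0,i=6
  ...#. -> #   bit 2 = 1  t=1,i=2
  ....# -> .   bit 1 = 0  t=1,i=1
  ..... -> #   bit 0 = 1  t=7,i=3
  bits 01001010000100111010011001101101 = 1242801773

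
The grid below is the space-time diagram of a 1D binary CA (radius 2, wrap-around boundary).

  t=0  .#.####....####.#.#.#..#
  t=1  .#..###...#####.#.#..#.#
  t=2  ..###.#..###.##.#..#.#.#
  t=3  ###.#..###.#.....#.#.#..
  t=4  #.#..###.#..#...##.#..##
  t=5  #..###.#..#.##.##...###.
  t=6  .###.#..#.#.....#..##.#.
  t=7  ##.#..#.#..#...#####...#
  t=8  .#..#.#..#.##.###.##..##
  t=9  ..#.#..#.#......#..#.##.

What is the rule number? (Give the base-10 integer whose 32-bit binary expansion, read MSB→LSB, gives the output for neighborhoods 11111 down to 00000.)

1881707516

  ##### -> .   bit 31 = 0  t=1,i=12
  ####. -> #   bit 30 = 1  t=0,i=5
  ###.# -> #   bit 29 = 1  t=0,i=14
  ###.. -> #   bit 28 = 1  t=0,i=6
  ##.## -> .   bit 27 = 0  t=2,i=12
  ##.#. -> .   bit 26 = 0  t=0,i=15
  ##..# -> .   bit 25 = 0  t=8,i=20
  ##... -> .   bit 24 = 0  t=0,i=7
  #.### -> .   bit 23 = 0  t=0,i=3
  #.##. -> .   bit 22 = 0  t=2,i=13
  #.#.# -> #   bit 21 = 1  t=0,i=1
  #.#.. -> .   bit 20 = 0  t=0,i=20
  #..## -> #   bit 19 = 1  t=1,i=3
  #..#. -> .   bit 18 = 0  t=0,i=22
  #...# -> .   bit 17 = 0  t=1,i=8
  #.... -> .   bit 16 = 0  t=0,i=8
  .#### -> #   bit 15 = 1  t=0,i=4
  .###. -> .   bit 14 = 0  t=1,i=5
  .##.# -> .   bit 13 = 0  t=2,i=14
  .##.. -> #   bit 12 = 1  t=5,i=16
  .#.## -> .   bit 11 = 0  t=0,i=2
  .#.#. -> .   bit 10 = 0  t=0,i=0
  .#..# -> #   bit 9 = 1  t=0,i=21
  .#... -> #   bit 8 = 1  t=3,i=12
  ..### -> #   bit 7 = 1  t=0,i=11
  ..##. -> #   bit 6 = 1  t=4,i=16
  ..#.# -> #   bit 5 = 1  t=0,i=23
  ..#.. -> #   bit 4 = 1  t=4,i=12
  ...## -> #   bit 3 = 1  t=0,i=10
  ...#. -> #   bit 2 = 1  t=3,i=16
  ....# -> .   bit 1 = 0  t=0,i=9
  ..... -> .   bit 0 = 0  t=3,i=14
  bits 01110000001010001001001111111100 = 1881707516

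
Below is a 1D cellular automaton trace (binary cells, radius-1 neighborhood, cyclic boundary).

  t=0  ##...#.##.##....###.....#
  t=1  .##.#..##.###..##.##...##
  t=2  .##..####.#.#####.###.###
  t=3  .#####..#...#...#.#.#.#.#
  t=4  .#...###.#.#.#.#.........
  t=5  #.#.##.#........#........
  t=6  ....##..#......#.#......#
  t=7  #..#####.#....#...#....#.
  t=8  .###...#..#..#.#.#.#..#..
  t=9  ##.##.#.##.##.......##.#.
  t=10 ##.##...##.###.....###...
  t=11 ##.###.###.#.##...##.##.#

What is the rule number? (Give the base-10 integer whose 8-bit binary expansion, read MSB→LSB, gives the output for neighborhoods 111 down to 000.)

90

  ### -> .   bit 7 = 0  t=0,i=0
  ##. -> #   bit 6 = 1  t=0,i=1
  #.# -> .   bit 5 = 0  t=0,i=6
  #.. -> #   bit 4 = 1  t=0,i=2
  .## -> #   bit 3 = 1  t=0,i=7
  .#. -> .   bit 2 = 0  t=0,i=5
  ..# -> #   bit 1 = 1  t=0,i=4
  ... -> .   bit 0 = 0  t=0,i=3
  bits 01011010 = 90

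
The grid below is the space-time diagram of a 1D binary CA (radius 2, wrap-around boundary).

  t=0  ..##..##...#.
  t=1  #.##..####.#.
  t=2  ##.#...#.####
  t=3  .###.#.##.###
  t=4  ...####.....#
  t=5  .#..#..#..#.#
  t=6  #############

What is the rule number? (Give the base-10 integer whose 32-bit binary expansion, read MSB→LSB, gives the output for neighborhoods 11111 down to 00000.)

2771820146

  [31] ##### => #  t=2,i=11
  [30] ####. => .  t=1,i=8
  [29] ###.# => #  t=1,i=9
  [28] ###.. => .  t=4,i=6
  [27] ##.## => .  t=3,i=0
  [26] ##.#. => #  t=1,i=10
  [25] ##..# => .  t=0,i=4
  [24] ##... => #  t=0,i=8
  [23] #.### => .  t=2,i=9
  [22] #.##. => .  t=1,i=2
  [21] #.#.# => #  t=1,i=0
  [20] #.#.. => #  t=2,i=3
  [19] #..## => .  t=0,i=5
  [18] #..#. => #  t=5,i=3
  [17] #...# => #  t=0,i=0
  [16] #.... => .  t=4,i=8
  [15] .#### => #  t=1,i=7
  [14] .###. => .  t=3,i=2
  [13] .##.# => .  t=3,i=8
  [12] .##.. => #  t=0,i=3
  [11] .#.## => #  t=1,i=1
  [10] .#.#. => #  t=1,i=12
  [9] .#..# => #  t=5,i=2
  [8] .#... => .  t=0,i=12
  [7] ..### => .  t=1,i=6
  [6] ..##. => #  t=0,i=2
  [5] ..#.# => #  t=2,i=7
  [4] ..#.. => #  t=0,i=11
  [3] ...## => .  t=0,i=1
  [2] ...#. => .  t=0,i=10
  [1] ....# => #  t=4,i=10
  [0] ..... => .  t=4,i=9
  bits 10100101001101101001111001110010 = 2771820146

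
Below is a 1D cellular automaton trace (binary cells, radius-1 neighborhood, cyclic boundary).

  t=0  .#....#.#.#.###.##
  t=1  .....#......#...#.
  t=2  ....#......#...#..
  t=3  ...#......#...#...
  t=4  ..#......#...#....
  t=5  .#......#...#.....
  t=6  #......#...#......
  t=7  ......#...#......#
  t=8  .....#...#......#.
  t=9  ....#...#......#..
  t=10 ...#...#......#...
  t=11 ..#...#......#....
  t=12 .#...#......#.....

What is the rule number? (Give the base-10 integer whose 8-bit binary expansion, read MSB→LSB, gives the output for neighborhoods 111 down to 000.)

10

  nb ###: next=.  (t=0,i=13, bit7=0)
  nb ##.: next=.  (t=0,i=14, bit6=0)
  nb #.#: next=.  (t=0,i=0, bit5=0)
  nb #..: next=.  (t=0,i=2, bit4=0)
  nb .##: next=#  (t=0,i=12, bit3=1)
  nb .#.: next=.  (t=0,i=1, bit2=0)
  nb ..#: next=#  (t=0,i=5, bit1=1)
  nb ...: next=.  (t=0,i=3, bit0=0)
  bits 00001010 = 10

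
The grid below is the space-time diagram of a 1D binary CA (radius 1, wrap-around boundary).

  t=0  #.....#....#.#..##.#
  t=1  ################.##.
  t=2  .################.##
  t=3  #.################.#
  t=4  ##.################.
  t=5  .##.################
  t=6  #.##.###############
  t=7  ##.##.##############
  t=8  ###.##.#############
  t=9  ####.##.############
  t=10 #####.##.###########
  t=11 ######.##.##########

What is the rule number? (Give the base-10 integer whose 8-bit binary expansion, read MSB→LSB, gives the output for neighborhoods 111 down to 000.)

247

  ### -> #   bit 7 = 1  t=1,i=1
  ##. -> #   bit 6 = 1  t=0,i=0
  #.# -> #   bit 5 = 1  t=0,i=12
  #.. -> #   bit 4 = 1  t=0,i=1
  .## -> .   bit 3 = 0  t=0,i=16
  .#. -> #   bit 2 = 1  t=0,i=6
  ..# -> #   bit 1 = 1  t=0,i=5
  ... -> #   bit 0 = 1  t=0,i=2
  bits 11110111 = 247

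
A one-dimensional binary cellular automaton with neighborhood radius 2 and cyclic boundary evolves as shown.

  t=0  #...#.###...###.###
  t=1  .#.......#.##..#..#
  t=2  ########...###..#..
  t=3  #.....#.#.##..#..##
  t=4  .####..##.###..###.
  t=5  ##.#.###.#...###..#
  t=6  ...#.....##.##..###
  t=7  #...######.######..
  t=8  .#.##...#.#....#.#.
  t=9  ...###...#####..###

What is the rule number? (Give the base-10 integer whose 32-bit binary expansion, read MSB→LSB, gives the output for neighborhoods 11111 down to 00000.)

1266227147

  #####|.  b31=0 t=2,i=2
  ####.|#  b30=1 t=0,i=18
  ###.#|.  b29=0 t=0,i=14
  ###..|.  b28=0 t=0,i=0
  ##.##|#  b27=1 t=0,i=15
  ##.#.|.  b26=0 t=5,i=2
  ##..#|#  b25=1 t=1,i=13
  ##...|#  b24=1 t=0,i=1
  #.###|.  b23=0 t=0,i=6
  #.##.|#  b22=1 t=1,i=11
  #.#.#|#  b21=1 t=3,i=8
  #.#..|#  b20=1 t=1,i=1
  #..##|#  b19=1 t=2,i=18
  #..#.|.  b18=0 t=1,i=14
  #...#|.  b17=0 t=0,i=2
  #....|#  b16=1 t=1,i=3
  .####|.  b15=0 t=0,i=17
  .###.|.  b14=0 t=0,i=7
  .##.#|.  b13=0 t=4,i=8
  .##..|#  b12=1 t=1,i=12
  .#.##|.  b11=0 t=0,i=5
  .#.#.|#  b10=1 t=1,i=0
  .#..#|#  b9=1 t=1,i=16
  .#...|#  b8=1 t=1,i=2
  ..###|#  b7=1 t=0,i=12
  ..##.|#  b6=1 t=4,i=7
  ..#.#|.  b5=0 t=0,i=4
  ..#..|.  b4=0 t=1,i=15
  ...##|#  b3=1 t=0,i=11
  ...#.|.  b2=0 t=0,i=3
  ....#|#  b1=1 t=1,i=7
  .....|#  b0=1 t=1,i=4
  bits 01001011011110010001011111001011 = 1266227147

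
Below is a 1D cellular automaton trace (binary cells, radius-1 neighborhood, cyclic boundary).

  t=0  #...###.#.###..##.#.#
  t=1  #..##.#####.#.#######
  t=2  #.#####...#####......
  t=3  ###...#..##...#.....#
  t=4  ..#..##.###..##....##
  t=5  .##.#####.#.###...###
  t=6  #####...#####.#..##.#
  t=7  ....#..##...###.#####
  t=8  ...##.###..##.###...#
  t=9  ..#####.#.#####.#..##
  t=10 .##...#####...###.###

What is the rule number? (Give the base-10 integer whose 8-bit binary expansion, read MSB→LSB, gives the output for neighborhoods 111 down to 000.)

110

  ###|.  b7=0 t=0,i=5
  ##.|#  b6=1 t=0,i=0
  #.#|#  b5=1 t=0,i=7
  #..|.  b4=0 t=0,i=1
  .##|#  b3=1 t=0,i=4
  .#.|#  b2=1 t=0,i=8
  ..#|#  b1=1 t=0,i=3
  ...|.  b0=0 t=0,i=2
  bits 01101110 = 110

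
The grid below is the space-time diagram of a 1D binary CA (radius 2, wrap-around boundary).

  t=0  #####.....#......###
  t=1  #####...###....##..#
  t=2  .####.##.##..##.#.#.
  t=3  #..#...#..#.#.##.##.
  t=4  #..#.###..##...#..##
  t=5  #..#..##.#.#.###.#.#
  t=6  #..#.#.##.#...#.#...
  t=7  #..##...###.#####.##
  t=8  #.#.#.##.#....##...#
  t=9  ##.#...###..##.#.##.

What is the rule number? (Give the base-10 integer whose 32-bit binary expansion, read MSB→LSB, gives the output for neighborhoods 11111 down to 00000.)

  ##### -> #   bit 31 = 1  t=0,i=0
  ####. -> #   bit 30 = 1  t=0,i=3
  ###.# -> .   bit 29 = 0  t=2,i=4
  ###.. -> #   bit 28 = 1  t=0,i=4
  ##.## -> .   bit 27 = 0  t=2,i=5
  ##.#. -> #   bit 26 = 1  t=2,i=15
  ##..# -> .   bit 25 = 0  t=1,i=17
  ##... -> .   bit 24 = 0  t=0,i=5
  #.### -> .   bit 23 = 0  t=4,i=5
  #.##. -> .   bit 22 = 0  t=2,i=6
  #.#.# -> .   bit 21 = 0  t=2,i=16
  #.#.. -> #   bit 20 = 1  t=2,i=18
  #..## -> #   bit 19 = 1  t=1,i=18
  #..#. -> .   bit 18 = 0  t=3,i=2
  #...# -> #   bit 17 = 1  t=1,i=6
  #.... -> .   bit 16 = 0  t=0,i=6
  .#### -> .   bit 15 = 0  t=0,i=18
  .###. -> #   bit 14 = 1  t=1,i=9
  .##.# -> #   bit 13 = 1  t=2,i=7
  .##.. -> #   bit 12 = 1  t=1,i=16
  .#.## -> .   bit 11 = 0  t=3,i=13
  .#.#. -> #   bit 10 = 1  t=2,i=17
  .#..# -> .   bit 9 = 0  t=2,i=19
  .#... -> .   bit 8 = 0  t=0,i=11
  ..### -> .   bit 7 = 0  t=0,i=17
  ..##. -> .   bit 6 = 0  t=1,i=15
  ..#.# -> #   bit 5 = 1  t=3,i=10
  ..#.. -> #   bit 4 = 1  t=0,i=10
  ...## -> #   bit 3 = 1  t=0,i=16
  ...#. -> #   bit 2 = 1  t=0,i=9
  ....# -> #   bit 1 = 1  t=0,i=8
  ..... -> .   bit 0 = 0  t=0,i=7
  bits 11010100000110100111010000111110 = 3558503486

3558503486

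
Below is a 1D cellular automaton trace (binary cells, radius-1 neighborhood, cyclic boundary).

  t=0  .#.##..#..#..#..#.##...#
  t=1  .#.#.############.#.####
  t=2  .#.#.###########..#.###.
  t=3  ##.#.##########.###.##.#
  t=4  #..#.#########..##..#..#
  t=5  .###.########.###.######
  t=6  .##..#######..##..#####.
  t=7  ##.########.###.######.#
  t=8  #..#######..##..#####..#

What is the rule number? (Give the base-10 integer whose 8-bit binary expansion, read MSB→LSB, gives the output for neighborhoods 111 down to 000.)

  ### -> #   bit 7 = 1  t=1,i=6
  ##. -> .   bit 6 = 0  t=0,i=4
  #.# -> .   bit 5 = 0  t=0,i=0
  #.. -> #   bit 4 = 1  t=0,i=5
  .## -> #   bit 3 = 1  t=0,i=3
  .#. -> #   bit 2 = 1  t=0,i=1
  ..# -> #   bit 1 = 1  t=0,i=6
  ... -> #   bit 0 = 1  t=0,i=21
  bits 10011111 = 159

159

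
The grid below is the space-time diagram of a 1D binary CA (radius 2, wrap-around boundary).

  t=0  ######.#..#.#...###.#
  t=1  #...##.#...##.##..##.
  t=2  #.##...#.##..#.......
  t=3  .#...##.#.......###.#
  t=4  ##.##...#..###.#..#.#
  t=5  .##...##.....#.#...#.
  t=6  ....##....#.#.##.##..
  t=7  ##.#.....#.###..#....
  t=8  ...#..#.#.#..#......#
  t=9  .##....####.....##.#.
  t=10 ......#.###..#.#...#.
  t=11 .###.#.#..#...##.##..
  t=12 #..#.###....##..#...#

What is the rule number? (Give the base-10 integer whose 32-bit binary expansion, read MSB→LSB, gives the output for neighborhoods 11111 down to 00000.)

  ##### -> .   bit 31 = 0  t=0,i=1
  ####. -> #   bit 30 = 1  t=0,i=4
  ###.# -> #   bit 29 = 1  t=0,i=5
  ###.. -> #   bit 28 = 1  t=7,i=13
  ##.## -> #   bit 27 = 1  t=0,i=19
  ##.#. -> .   bit 26 = 0  t=0,i=6
  ##..# -> .   bit 25 = 0  t=1,i=16
  ##... -> .   bit 24 = 0  t=2,i=4
  #.### -> .   bit 23 = 0  t=0,i=20
  #.##. -> .   bit 22 = 0  t=1,i=14
  #.#.# -> #   bit 21 = 1  t=3,i=20
  #.#.. -> #   bit 20 = 1  t=0,i=7
  #..## -> .   bit 19 = 0  t=1,i=17
  #..#. -> .   bit 18 = 0  t=0,i=9
  #...# -> #   bit 17 = 1  t=0,i=14
  #.... -> .   bit 16 = 0  t=2,i=15
  .#### -> #   bit 15 = 1  t=0,i=0
  .###. -> .   bit 14 = 0  t=0,i=17
  .##.# -> .   bit 13 = 0  t=1,i=5
  .##.. -> .   bit 12 = 0  t=1,i=15
  .#.## -> #   bit 11 = 1  t=2,i=1
  .#.#. -> #   bit 10 = 1  t=0,i=11
  .#..# -> .   bit 9 = 0  t=0,i=8
  .#... -> .   bit 8 = 0  t=0,i=13
  ..### -> .   bit 7 = 0  t=0,i=16
  ..##. -> .   bit 6 = 0  t=1,i=4
  ..#.# -> .   bit 5 = 0  t=0,i=10
  ..#.. -> .   bit 4 = 0  t=2,i=13
  ...## -> #   bit 3 = 1  t=0,i=15
  ...#. -> #   bit 2 = 1  t=2,i=6
  ....# -> .   bit 1 = 0  t=2,i=19
  ..... -> #   bit 0 = 1  t=2,i=16
  bits 01111000001100101000110000001101 = 2016578573

2016578573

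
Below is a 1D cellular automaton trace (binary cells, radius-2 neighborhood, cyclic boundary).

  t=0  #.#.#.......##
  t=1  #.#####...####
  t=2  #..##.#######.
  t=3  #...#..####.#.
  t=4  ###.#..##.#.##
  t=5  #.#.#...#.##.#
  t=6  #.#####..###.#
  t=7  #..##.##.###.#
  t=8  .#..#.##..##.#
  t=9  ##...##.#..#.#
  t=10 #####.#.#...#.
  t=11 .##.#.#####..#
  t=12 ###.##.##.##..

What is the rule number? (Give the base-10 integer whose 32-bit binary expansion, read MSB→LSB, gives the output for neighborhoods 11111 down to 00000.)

  ##### -> #   bit 31 = 1  t=1,i=4
  ####. -> .   bit 30 = 0  t=1,i=5
  ###.# -> #   bit 29 = 1  t=0,i=0
  ###.. -> #   bit 28 = 1  t=1,i=6
  ##.## -> .   bit 27 = 0  t=1,i=1
  ##.#. -> .   bit 26 = 0  t=0,i=1
  ##..# -> #   bit 25 = 1  t=6,i=7
  ##... -> #   bit 24 = 1  t=1,i=7
  #.### -> .   bit 23 = 0  t=1,i=2
  #.##. -> #   bit 22 = 1  t=5,i=10
  #.#.# -> #   bit 21 = 1  t=0,i=2
  #.#.. -> #   bit 20 = 1  t=0,i=4
  #..## -> .   bit 19 = 0  t=2,i=2
  #..#. -> .   bit 18 = 0  t=8,i=3
  #...# -> #   bit 17 = 1  t=1,i=8
  #.... -> #   bit 16 = 1  t=0,i=6
  .#### -> #   bit 15 = 1  t=1,i=3
  .###. -> #   bit 14 = 1  t=0,i=13
  .##.# -> #   bit 13 = 1  t=2,i=4
  .##.. -> .   bit 12 = 0  t=7,i=0
  .#.## -> #   bit 11 = 1  t=4,i=11
  .#.#. -> #   bit 10 = 1  t=0,i=3
  .#..# -> .   bit 9 = 0  t=2,i=1
  .#... -> #   bit 8 = 1  t=0,i=5
  ..### -> #   bit 7 = 1  t=0,i=12
  ..##. -> .   bit 6 = 0  t=2,i=3
  ..#.# -> .   bit 5 = 0  t=5,i=8
  ..#.. -> #   bit 4 = 1  t=3,i=4
  ...## -> #   bit 3 = 1  t=0,i=11
  ...#. -> .   bit 2 = 0  t=3,i=3
  ....# -> #   bit 1 = 1  t=0,i=10
  ..... -> .   bit 0 = 0  t=0,i=7
  bits 10110011011100111110110110011010 = 3010719130

3010719130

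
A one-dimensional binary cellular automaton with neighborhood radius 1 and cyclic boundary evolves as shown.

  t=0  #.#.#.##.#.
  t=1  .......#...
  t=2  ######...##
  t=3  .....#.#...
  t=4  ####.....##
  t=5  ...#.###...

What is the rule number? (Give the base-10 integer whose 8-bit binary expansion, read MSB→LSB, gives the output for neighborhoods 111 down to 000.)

  [7] ### => .  t=2,i=0
  [6] ##. => #  t=0,i=7
  [5] #.# => .  t=0,i=1
  [4] #.. => .  t=1,i=8
  [3] .## => .  t=0,i=6
  [2] .#. => .  t=0,i=0
  [1] ..# => .  t=1,i=6
  [0] ... => #  t=1,i=0
  bits 01000001 = 65

65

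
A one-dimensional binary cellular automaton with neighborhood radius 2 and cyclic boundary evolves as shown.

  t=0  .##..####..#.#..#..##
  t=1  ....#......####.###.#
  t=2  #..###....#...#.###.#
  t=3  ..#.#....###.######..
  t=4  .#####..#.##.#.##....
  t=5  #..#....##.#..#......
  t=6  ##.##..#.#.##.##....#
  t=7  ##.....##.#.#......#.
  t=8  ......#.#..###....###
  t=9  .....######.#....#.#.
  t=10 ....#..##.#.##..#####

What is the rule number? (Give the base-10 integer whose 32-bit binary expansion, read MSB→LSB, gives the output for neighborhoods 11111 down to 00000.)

  nb #####: next=#  (t=3,i=15, bit31=1)
  nb ####.: next=.  (t=0,i=7, bit30=0)
  nb ###.#: next=#  (t=1,i=14, bit29=1)
  nb ###..: next=.  (t=0,i=8, bit28=0)
  nb ##.##: next=.  (t=0,i=0, bit27=0)
  nb ##.#.: next=.  (t=1,i=19, bit26=0)
  nb ##..#: next=.  (t=0,i=3, bit25=0)
  nb ##...: next=.  (t=2,i=6, bit24=0)
  nb #.###: next=#  (t=1,i=16, bit23=1)
  nb #.##.: next=.  (t=0,i=1, bit22=0)
  nb #.#.#: next=.  (t=4,i=13, bit21=0)
  nb #.#..: next=#  (t=0,i=13, bit20=1)
  nb #..##: next=#  (t=0,i=4, bit19=1)
  nb #..#.: next=.  (t=0,i=10, bit18=0)
  nb #...#: next=.  (t=2,i=12, bit17=0)
  nb #....: next=.  (t=1,i=1, bit16=0)
  nb .####: next=.  (t=0,i=6, bit15=0)
  nb .###.: next=#  (t=1,i=17, bit14=1)
  nb .##.#: next=#  (t=0,i=20, bit13=1)
  nb .##..: next=.  (t=0,i=2, bit12=0)
  nb .#.##: next=#  (t=2,i=15, bit11=1)
  nb .#.#.: next=#  (t=0,i=12, bit10=1)
  nb .#..#: next=#  (t=0,i=14, bit9=1)
  nb .#...: next=#  (t=1,i=0, bit8=1)
  nb ..###: next=.  (t=0,i=5, bit7=0)
  nb ..##.: next=.  (t=0,i=19, bit6=0)
  nb ..#.#: next=#  (t=0,i=11, bit5=1)
  nb ..#..: next=#  (t=0,i=16, bit4=1)
  nb ...##: next=#  (t=1,i=10, bit3=1)
  nb ...#.: next=#  (t=1,i=3, bit2=1)
  nb ....#: next=.  (t=1,i=2, bit1=0)
  nb .....: next=.  (t=1,i=7, bit0=0)
  bits 10100000100110000110111100111100 = 2694344508

2694344508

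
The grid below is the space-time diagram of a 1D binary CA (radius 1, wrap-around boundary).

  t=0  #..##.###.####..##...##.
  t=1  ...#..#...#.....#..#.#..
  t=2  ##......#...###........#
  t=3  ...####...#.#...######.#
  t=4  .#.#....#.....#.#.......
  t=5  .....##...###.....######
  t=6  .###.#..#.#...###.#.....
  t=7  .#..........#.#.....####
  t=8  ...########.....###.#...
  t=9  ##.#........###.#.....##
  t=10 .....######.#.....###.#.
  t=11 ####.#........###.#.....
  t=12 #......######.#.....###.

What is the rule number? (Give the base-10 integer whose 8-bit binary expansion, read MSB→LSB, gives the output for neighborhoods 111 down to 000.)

9

  ### -> .   bit 7 = 0  t=0,i=7
  ##. -> .   bit 6 = 0  t=0,i=4
  #.# -> .   bit 5 = 0  t=0,i=5
  #.. -> .   bit 4 = 0  t=0,i=1
  .## -> #   bit 3 = 1  t=0,i=3
  .#. -> .   bit 2 = 0  t=0,i=0
  ..# -> .   bit 1 = 0  t=0,i=2
  ... -> #   bit 0 = 1  t=0,i=19
  bits 00001001 = 9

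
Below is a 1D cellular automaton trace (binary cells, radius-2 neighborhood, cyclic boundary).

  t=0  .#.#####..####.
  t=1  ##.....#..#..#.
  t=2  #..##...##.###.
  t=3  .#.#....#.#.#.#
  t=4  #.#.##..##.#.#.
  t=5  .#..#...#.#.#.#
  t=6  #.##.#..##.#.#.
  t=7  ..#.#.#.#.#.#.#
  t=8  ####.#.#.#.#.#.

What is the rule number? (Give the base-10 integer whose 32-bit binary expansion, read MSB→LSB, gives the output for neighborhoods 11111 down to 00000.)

474302433

  nb #####: next=.  (t=0,i=5, bit31=0)
  nb ####.: next=.  (t=0,i=6, bit30=0)
  nb ###.#: next=.  (t=2,i=13, bit29=0)
  nb ###..: next=#  (t=0,i=7, bit28=1)
  nb ##.##: next=#  (t=2,i=10, bit27=1)
  nb ##.#.: next=#  (t=2,i=14, bit26=1)
  nb ##..#: next=.  (t=0,i=8, bit25=0)
  nb ##...: next=.  (t=1,i=2, bit24=0)
  nb #.###: next=.  (t=0,i=3, bit23=0)
  nb #.##.: next=#  (t=1,i=0, bit22=1)
  nb #.#.#: next=.  (t=3,i=1, bit21=0)
  nb #.#..: next=.  (t=2,i=0, bit20=0)
  nb #..##: next=.  (t=0,i=9, bit19=0)
  nb #..#.: next=#  (t=0,i=0, bit18=1)
  nb #...#: next=.  (t=2,i=6, bit17=0)
  nb #....: next=#  (t=1,i=3, bit16=1)
  nb .####: next=.  (t=0,i=4, bit15=0)
  nb .###.: next=#  (t=2,i=12, bit14=1)
  nb .##.#: next=.  (t=2,i=9, bit13=0)
  nb .##..: next=.  (t=1,i=1, bit12=0)
  nb .#.##: next=.  (t=0,i=2, bit11=0)
  nb .#.#.: next=#  (t=3,i=0, bit10=1)
  nb .#..#: next=#  (t=1,i=8, bit9=1)
  nb .#...: next=#  (t=3,i=4, bit8=1)
  nb ..###: next=#  (t=0,i=10, bit7=1)
  nb ..##.: next=#  (t=2,i=3, bit6=1)
  nb ..#.#: next=#  (t=0,i=1, bit5=1)
  nb ..#..: next=.  (t=1,i=7, bit4=0)
  nb ...##: next=.  (t=2,i=7, bit3=0)
  nb ...#.: next=.  (t=1,i=6, bit2=0)
  nb ....#: next=.  (t=1,i=5, bit1=0)
  nb .....: next=#  (t=1,i=4, bit0=1)
  bits 00011100010001010100011111100001 = 474302433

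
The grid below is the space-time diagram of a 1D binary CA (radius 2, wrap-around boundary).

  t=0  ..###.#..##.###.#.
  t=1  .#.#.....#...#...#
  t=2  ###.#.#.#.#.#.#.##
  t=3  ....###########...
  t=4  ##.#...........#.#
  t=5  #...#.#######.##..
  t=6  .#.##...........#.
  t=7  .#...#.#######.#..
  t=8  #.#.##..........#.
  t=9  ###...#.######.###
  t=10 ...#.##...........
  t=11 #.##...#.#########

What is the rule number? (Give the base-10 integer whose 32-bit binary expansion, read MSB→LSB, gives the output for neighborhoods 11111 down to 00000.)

52446573

  nb #####: next=.  (t=2,i=0, bit31=0)
  nb ####.: next=.  (t=2,i=1, bit30=0)
  nb ###.#: next=.  (t=0,i=4, bit29=0)
  nb ###..: next=.  (t=3,i=14, bit28=0)
  nb ##.##: next=.  (t=0,i=11, bit27=0)
  nb ##.#.: next=.  (t=0,i=5, bit26=0)
  nb ##..#: next=#  (t=5,i=16, bit25=1)
  nb ##...: next=#  (t=3,i=15, bit24=1)
  nb #.###: next=.  (t=0,i=12, bit23=0)
  nb #.##.: next=.  (t=5,i=14, bit22=0)
  nb #.#.#: next=#  (t=1,i=1, bit21=1)
  nb #.#..: next=.  (t=0,i=6, bit20=0)
  nb #..##: next=.  (t=0,i=8, bit19=0)
  nb #..#.: next=.  (t=5,i=17, bit18=0)
  nb #...#: next=.  (t=0,i=0, bit17=0)
  nb #....: next=.  (t=1,i=5, bit16=0)
  nb .####: next=.  (t=2,i=17, bit15=0)
  nb .###.: next=#  (t=0,i=3, bit14=1)
  nb .##.#: next=.  (t=0,i=10, bit13=0)
  nb .##..: next=.  (t=5,i=15, bit12=0)
  nb .#.##: next=.  (t=2,i=15, bit11=0)
  nb .#.#.: next=#  (t=1,i=0, bit10=1)
  nb .#..#: next=.  (t=0,i=7, bit9=0)
  nb .#...: next=#  (t=0,i=17, bit8=1)
  nb ..###: next=.  (t=0,i=2, bit7=0)
  nb ..##.: next=#  (t=0,i=9, bit6=1)
  nb ..#.#: next=#  (t=1,i=17, bit5=1)
  nb ..#..: next=.  (t=1,i=9, bit4=0)
  nb ...##: next=#  (t=0,i=1, bit3=1)
  nb ...#.: next=#  (t=1,i=8, bit2=1)
  nb ....#: next=.  (t=1,i=7, bit1=0)
  nb .....: next=#  (t=1,i=6, bit0=1)
  bits 00000011001000000100010101101101 = 52446573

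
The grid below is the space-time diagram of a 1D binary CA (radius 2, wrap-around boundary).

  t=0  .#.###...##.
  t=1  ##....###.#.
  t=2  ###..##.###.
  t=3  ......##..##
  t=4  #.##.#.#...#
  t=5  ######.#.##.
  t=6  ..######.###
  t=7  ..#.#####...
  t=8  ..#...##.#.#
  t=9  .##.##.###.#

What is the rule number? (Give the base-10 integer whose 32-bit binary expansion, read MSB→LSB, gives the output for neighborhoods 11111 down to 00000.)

3983945913

  [31] ##### => #  t=5,i=2
  [30] ####. => #  t=5,i=4
  [29] ###.# => #  t=1,i=8
  [28] ###.. => .  t=0,i=5
  [27] ##.## => #  t=2,i=7
  [26] ##.#. => #  t=1,i=9
  [25] ##..# => .  t=0,i=11
  [24] ##... => #  t=0,i=6
  [23] #.### => .  t=0,i=3
  [22] #.##. => #  t=1,i=0
  [21] #.#.# => #  t=1,i=10
  [20] #.#.. => #  t=4,i=7
  [19] #..## => .  t=2,i=4
  [18] #..#. => #  t=0,i=0
  [17] #...# => #  t=0,i=7
  [16] #.... => .  t=1,i=3
  [15] .#### => .  t=5,i=1
  [14] .###. => .  t=0,i=4
  [13] .##.# => #  t=2,i=6
  [12] .##.. => #  t=0,i=10
  [11] .#.## => .  t=0,i=2
  [10] .#.#. => .  t=4,i=6
  [9] .#..# => .  t=8,i=0
  [8] .#... => .  t=4,i=8
  [7] ..### => #  t=1,i=6
  [6] ..##. => .  t=0,i=9
  [5] ..#.# => #  t=0,i=1
  [4] ..#.. => #  t=8,i=2
  [3] ...## => #  t=0,i=8
  [2] ...#. => .  t=7,i=1
  [1] ....# => .  t=1,i=4
  [0] ..... => #  t=3,i=2
  bits 11101101011101100011000010111001 = 3983945913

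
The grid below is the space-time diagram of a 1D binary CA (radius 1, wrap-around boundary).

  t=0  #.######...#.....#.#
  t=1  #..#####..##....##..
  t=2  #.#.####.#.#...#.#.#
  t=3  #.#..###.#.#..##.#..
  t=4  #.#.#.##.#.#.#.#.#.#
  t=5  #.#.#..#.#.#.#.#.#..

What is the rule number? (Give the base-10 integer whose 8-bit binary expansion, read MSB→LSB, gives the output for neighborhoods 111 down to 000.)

  [7] ### => #  t=0,i=3
  [6] ##. => #  t=0,i=0
  [5] #.# => .  t=0,i=1
  [4] #.. => .  t=0,i=8
  [3] .## => .  t=0,i=2
  [2] .#. => #  t=0,i=11
  [1] ..# => #  t=0,i=10
  [0] ... => .  t=0,i=9
  bits 11000110 = 198

198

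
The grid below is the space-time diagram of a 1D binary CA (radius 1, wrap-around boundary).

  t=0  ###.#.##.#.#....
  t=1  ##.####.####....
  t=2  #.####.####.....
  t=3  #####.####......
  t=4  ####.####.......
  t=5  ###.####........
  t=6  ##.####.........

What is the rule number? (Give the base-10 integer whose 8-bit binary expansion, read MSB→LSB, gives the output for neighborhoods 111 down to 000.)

172

  ### -> #   bit 7 = 1  t=0,i=1
  ##. -> .   bit 6 = 0  t=0,i=2
  #.# -> #   bit 5 = 1  t=0,i=3
  #.. -> .   bit 4 = 0  t=0,i=12
  .## -> #   bit 3 = 1  t=0,i=0
  .#. -> #   bit 2 = 1  t=0,i=4
  ..# -> .   bit 1 = 0  t=0,i=15
  ... -> .   bit 0 = 0  t=0,i=13
  bits 10101100 = 172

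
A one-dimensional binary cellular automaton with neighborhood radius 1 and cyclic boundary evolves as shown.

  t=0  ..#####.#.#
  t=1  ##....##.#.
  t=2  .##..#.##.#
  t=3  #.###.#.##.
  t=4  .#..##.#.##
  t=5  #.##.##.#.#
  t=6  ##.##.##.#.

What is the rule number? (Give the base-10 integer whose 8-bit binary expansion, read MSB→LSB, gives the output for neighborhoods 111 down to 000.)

  ### -> .   bit 7 = 0  t=0,i=3
  ##. -> #   bit 6 = 1  t=0,i=6
  #.# -> #   bit 5 = 1  t=0,i=7
  #.. -> #   bit 4 = 1  t=0,i=0
  .## -> .   bit 3 = 0  t=0,i=2
  .#. -> .   bit 2 = 0  t=0,i=8
  ..# -> #   bit 1 = 1  t=0,i=1
  ... -> .   bit 0 = 0  t=1,i=3
  bits 01110010 = 114

114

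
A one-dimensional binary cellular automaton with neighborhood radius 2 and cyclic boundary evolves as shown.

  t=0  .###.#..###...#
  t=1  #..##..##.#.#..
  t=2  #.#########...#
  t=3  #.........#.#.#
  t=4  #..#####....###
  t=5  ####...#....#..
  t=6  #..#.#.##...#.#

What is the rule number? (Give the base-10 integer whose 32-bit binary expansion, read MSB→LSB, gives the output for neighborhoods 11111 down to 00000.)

913193425

  nb #####: next=.  (t=2,i=4, bit31=0)
  nb ####.: next=.  (t=2,i=9, bit30=0)
  nb ###.#: next=#  (t=0,i=3, bit29=1)
  nb ###..: next=#  (t=0,i=10, bit28=1)
  nb ##.##: next=.  (t=2,i=1, bit27=0)
  nb ##.#.: next=#  (t=0,i=4, bit26=1)
  nb ##..#: next=#  (t=1,i=5, bit25=1)
  nb ##...: next=.  (t=0,i=11, bit24=0)
  nb #.###: next=.  (t=0,i=1, bit23=0)
  nb #.##.: next=#  (t=3,i=14, bit22=1)
  nb #.#.#: next=#  (t=1,i=10, bit21=1)
  nb #.#..: next=.  (t=0,i=5, bit20=0)
  nb #..##: next=#  (t=0,i=7, bit19=1)
  nb #..#.: next=#  (t=1,i=14, bit18=1)
  nb #...#: next=#  (t=0,i=12, bit17=1)
  nb #....: next=.  (t=3,i=2, bit16=0)
  nb .####: next=.  (t=2,i=3, bit15=0)
  nb .###.: next=.  (t=0,i=2, bit14=0)
  nb .##.#: next=#  (t=1,i=8, bit13=1)
  nb .##..: next=#  (t=1,i=4, bit12=1)
  nb .#.##: next=#  (t=0,i=0, bit11=1)
  nb .#.#.: next=.  (t=1,i=11, bit10=0)
  nb .#..#: next=.  (t=0,i=6, bit9=0)
  nb .#...: next=#  (t=5,i=8, bit8=1)
  nb ..###: next=#  (t=0,i=8, bit7=1)
  nb ..##.: next=#  (t=1,i=3, bit6=1)
  nb ..#.#: next=.  (t=0,i=14, bit5=0)
  nb ..#..: next=#  (t=1,i=0, bit4=1)
  nb ...##: next=.  (t=2,i=13, bit3=0)
  nb ...#.: next=.  (t=0,i=13, bit2=0)
  nb ....#: next=.  (t=3,i=8, bit1=0)
  nb .....: next=#  (t=3,i=3, bit0=1)
  bits 00110110011011100011100111010001 = 913193425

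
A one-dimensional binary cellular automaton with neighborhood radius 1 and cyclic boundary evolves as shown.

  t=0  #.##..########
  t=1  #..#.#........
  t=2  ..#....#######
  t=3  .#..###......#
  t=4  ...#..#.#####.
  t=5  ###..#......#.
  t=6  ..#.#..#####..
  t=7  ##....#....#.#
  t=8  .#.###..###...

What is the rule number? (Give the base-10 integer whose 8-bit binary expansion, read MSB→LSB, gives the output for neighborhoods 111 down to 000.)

67

  ###|.  b7=0 t=0,i=7
  ##.|#  b6=1 t=0,i=0
  #.#|.  b5=0 t=0,i=1
  #..|.  b4=0 t=0,i=4
  .##|.  b3=0 t=0,i=2
  .#.|.  b2=0 t=1,i=0
  ..#|#  b1=1 t=0,i=5
  ...|#  b0=1 t=1,i=7
  bits 01000011 = 67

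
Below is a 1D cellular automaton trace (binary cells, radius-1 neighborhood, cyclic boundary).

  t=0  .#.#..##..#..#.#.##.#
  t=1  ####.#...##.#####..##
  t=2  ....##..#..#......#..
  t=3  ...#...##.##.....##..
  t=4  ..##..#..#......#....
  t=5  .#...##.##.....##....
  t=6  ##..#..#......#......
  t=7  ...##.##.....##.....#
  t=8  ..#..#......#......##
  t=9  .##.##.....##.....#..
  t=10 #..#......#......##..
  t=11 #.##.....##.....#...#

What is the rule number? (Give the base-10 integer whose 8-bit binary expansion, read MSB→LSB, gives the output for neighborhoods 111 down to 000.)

38

  [7] ### => .  t=1,i=0
  [6] ##. => .  t=0,i=7
  [5] #.# => #  t=0,i=0
  [4] #.. => .  t=0,i=4
  [3] .## => .  t=0,i=6
  [2] .#. => #  t=0,i=1
  [1] ..# => #  t=0,i=5
  [0] ... => .  t=1,i=7
  bits 00100110 = 38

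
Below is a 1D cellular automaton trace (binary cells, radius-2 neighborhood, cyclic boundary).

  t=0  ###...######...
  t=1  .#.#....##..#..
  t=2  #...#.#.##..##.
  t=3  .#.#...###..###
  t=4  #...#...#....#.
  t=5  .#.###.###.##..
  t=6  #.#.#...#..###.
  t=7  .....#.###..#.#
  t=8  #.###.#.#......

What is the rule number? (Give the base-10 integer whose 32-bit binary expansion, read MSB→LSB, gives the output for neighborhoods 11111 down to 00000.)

  [31] ##### => #  t=0,i=8
  [30] ####. => .  t=0,i=10
  [29] ###.# => .  t=3,i=14
  [28] ###.. => .  t=0,i=2
  [27] ##.## => .  t=5,i=6
  [26] ##.#. => #  t=2,i=14
  [25] ##..# => .  t=1,i=10
  [24] ##... => #  t=0,i=3
  [23] #.### => .  t=5,i=3
  [22] #.##. => #  t=2,i=8
  [21] #.#.# => .  t=2,i=6
  [20] #.#.. => .  t=1,i=3
  [19] #..## => .  t=2,i=11
  [18] #..#. => .  t=1,i=11
  [17] #...# => .  t=0,i=4
  [16] #.... => .  t=1,i=5
  [15] .#### => .  t=0,i=7
  [14] .###. => #  t=0,i=1
  [13] .##.# => #  t=2,i=13
  [12] .##.. => #  t=1,i=9
  [11] .#.## => #  t=2,i=7
  [10] .#.#. => .  t=1,i=2
  [9] .#..# => #  t=6,i=9
  [8] .#... => #  t=1,i=4
  [7] ..### => .  t=0,i=0
  [6] ..##. => #  t=1,i=8
  [5] ..#.# => .  t=1,i=1
  [4] ..#.. => #  t=1,i=12
  [3] ...## => .  t=0,i=5
  [2] ...#. => #  t=1,i=0
  [1] ....# => #  t=1,i=6
  [0] ..... => #  t=7,i=2
  bits 10000101010000000111101101010111 = 2235595607

2235595607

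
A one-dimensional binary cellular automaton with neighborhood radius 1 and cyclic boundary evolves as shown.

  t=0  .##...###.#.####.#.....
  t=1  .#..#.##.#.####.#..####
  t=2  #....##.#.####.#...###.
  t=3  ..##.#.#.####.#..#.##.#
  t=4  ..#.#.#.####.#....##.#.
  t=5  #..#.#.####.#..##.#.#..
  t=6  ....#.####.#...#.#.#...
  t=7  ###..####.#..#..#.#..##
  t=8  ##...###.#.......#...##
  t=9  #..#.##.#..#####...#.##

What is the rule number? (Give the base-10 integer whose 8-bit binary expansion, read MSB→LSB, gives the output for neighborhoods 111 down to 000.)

  nb ###: next=#  (t=0,i=7, bit7=1)
  nb ##.: next=.  (t=0,i=2, bit6=0)
  nb #.#: next=#  (t=0,i=9, bit5=1)
  nb #..: next=.  (t=0,i=3, bit4=0)
  nb .##: next=#  (t=0,i=1, bit3=1)
  nb .#.: next=.  (t=0,i=10, bit2=0)
  nb ..#: next=.  (t=0,i=0, bit1=0)
  nb ...: next=#  (t=0,i=4, bit0=1)
  bits 10101001 = 169

169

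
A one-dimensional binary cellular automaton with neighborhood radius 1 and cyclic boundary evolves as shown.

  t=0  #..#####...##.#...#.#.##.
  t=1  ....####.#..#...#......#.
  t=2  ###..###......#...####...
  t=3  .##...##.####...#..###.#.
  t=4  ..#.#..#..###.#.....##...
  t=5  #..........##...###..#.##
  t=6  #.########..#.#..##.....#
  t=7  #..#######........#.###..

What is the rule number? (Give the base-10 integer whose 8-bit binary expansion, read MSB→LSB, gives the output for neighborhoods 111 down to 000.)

193

  ### -> #   bit 7 = 1  t=0,i=4
  ##. -> #   bit 6 = 1  t=0,i=7
  #.# -> .   bit 5 = 0  t=0,i=13
  #.. -> .   bit 4 = 0  t=0,i=1
  .## -> .   bit 3 = 0  t=0,i=3
  .#. -> .   bit 2 = 0  t=0,i=0
  ..# -> .   bit 1 = 0  t=0,i=2
  ... -> #   bit 0 = 1  t=0,i=9
  bits 11000001 = 193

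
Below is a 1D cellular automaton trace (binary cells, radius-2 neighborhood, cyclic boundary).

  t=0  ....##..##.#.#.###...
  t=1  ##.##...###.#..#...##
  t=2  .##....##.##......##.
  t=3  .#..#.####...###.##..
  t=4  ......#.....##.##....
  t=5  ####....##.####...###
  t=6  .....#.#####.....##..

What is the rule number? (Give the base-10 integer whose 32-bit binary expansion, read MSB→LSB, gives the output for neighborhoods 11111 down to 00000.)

  nb #####: next=.  (t=5,i=0, bit31=0)
  nb ####.: next=.  (t=1,i=0, bit30=0)
  nb ###.#: next=#  (t=1,i=1, bit29=1)
  nb ###..: next=.  (t=0,i=17, bit28=0)
  nb ##.##: next=#  (t=1,i=2, bit27=1)
  nb ##.#.: next=#  (t=0,i=10, bit26=1)
  nb ##..#: next=.  (t=0,i=6, bit25=0)
  nb ##...: next=.  (t=0,i=18, bit24=0)
  nb #.###: next=#  (t=0,i=15, bit23=1)
  nb #.##.: next=.  (t=1,i=3, bit22=0)
  nb #.#.#: next=.  (t=0,i=11, bit21=0)
  nb #.#..: next=.  (t=1,i=12, bit20=0)
  nb #..##: next=.  (t=0,i=7, bit19=0)
  nb #..#.: next=.  (t=1,i=14, bit18=0)
  nb #...#: next=.  (t=1,i=6, bit17=0)
  nb #....: next=#  (t=0,i=19, bit16=1)
  nb .####: next=.  (t=1,i=20, bit15=0)
  nb .###.: next=.  (t=0,i=16, bit14=0)
  nb .##.#: next=#  (t=0,i=9, bit13=1)
  nb .##..: next=.  (t=0,i=5, bit12=0)
  nb .#.##: next=.  (t=0,i=14, bit11=0)
  nb .#.#.: next=#  (t=0,i=12, bit10=1)
  nb .#..#: next=.  (t=1,i=13, bit9=0)
  nb .#...: next=.  (t=1,i=16, bit8=0)
  nb ..###: next=#  (t=1,i=8, bit7=1)
  nb ..##.: next=#  (t=0,i=4, bit6=1)
  nb ..#.#: next=.  (t=3,i=4, bit5=0)
  nb ..#..: next=.  (t=1,i=15, bit4=0)
  nb ...##: next=#  (t=0,i=3, bit3=1)
  nb ...#.: next=.  (t=3,i=0, bit2=0)
  nb ....#: next=.  (t=0,i=2, bit1=0)
  nb .....: next=#  (t=0,i=0, bit0=1)
  bits 00101100100000010010010011001001 = 746661065

746661065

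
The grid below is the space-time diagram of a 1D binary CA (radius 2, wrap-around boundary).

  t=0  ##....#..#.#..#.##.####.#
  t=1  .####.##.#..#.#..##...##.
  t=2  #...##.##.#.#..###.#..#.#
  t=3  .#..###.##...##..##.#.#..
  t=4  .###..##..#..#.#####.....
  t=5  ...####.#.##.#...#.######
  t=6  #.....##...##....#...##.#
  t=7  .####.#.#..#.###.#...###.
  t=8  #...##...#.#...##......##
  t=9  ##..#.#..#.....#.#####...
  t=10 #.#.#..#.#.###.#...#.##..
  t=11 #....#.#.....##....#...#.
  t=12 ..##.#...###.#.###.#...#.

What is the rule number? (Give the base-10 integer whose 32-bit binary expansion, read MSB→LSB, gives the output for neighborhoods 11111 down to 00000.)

  [31] ##### => #  t=4,i=17
  [30] ####. => .  t=0,i=21
  [29] ###.# => #  t=0,i=22
  [28] ###.. => #  t=0,i=1
  [27] ##.## => #  t=0,i=18
  [26] ##.#. => #  t=1,i=8
  [25] ##..# => #  t=1,i=24
  [24] ##... => #  t=0,i=2
  [23] #.### => .  t=0,i=19
  [22] #.##. => .  t=0,i=16
  [21] #.#.# => .  t=2,i=10
  [20] #.#.. => .  t=0,i=11
  [19] #..## => #  t=1,i=0
  [18] #..#. => .  t=0,i=8
  [17] #...# => .  t=1,i=20
  [16] #.... => #  t=0,i=3
  [15] .#### => .  t=0,i=20
  [14] .###. => .  t=0,i=0
  [13] .##.# => #  t=0,i=17
  [12] .##.. => .  t=1,i=18
  [11] .#.## => .  t=0,i=15
  [10] .#.#. => .  t=0,i=10
  [9] .#..# => #  t=0,i=7
  [8] .#... => .  t=3,i=23
  [7] ..### => .  t=1,i=1
  [6] ..##. => #  t=1,i=17
  [5] ..#.# => #  t=0,i=9
  [4] ..#.. => #  t=0,i=6
  [3] ...## => .  t=1,i=21
  [2] ...#. => .  t=0,i=5
  [1] ....# => #  t=0,i=4
  [0] ..... => #  t=4,i=22
  bits 10111111000010010010001001110011 = 3205046899

3205046899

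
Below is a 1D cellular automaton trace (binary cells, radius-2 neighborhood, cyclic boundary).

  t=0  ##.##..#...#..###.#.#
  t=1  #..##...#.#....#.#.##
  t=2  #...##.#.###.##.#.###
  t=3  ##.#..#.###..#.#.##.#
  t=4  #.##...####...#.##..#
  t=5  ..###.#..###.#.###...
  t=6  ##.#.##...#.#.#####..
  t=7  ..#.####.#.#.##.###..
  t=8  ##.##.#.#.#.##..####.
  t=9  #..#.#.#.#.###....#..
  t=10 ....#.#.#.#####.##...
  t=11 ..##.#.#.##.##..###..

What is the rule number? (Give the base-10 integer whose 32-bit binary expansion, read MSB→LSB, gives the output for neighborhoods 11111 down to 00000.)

3587202318

  nb #####: next=#  (t=6,i=16, bit31=1)
  nb ####.: next=#  (t=2,i=20, bit30=1)
  nb ###.#: next=.  (t=0,i=1, bit29=0)
  nb ###..: next=#  (t=1,i=0, bit28=1)
  nb ##.##: next=.  (t=0,i=2, bit27=0)
  nb ##.#.: next=#  (t=0,i=17, bit26=1)
  nb ##..#: next=.  (t=0,i=5, bit25=0)
  nb ##...: next=#  (t=1,i=5, bit24=1)
  nb #.###: next=#  (t=0,i=20, bit23=1)
  nb #.##.: next=#  (t=0,i=3, bit22=1)
  nb #.#.#: next=.  (t=0,i=18, bit21=0)
  nb #.#..: next=#  (t=1,i=10, bit20=1)
  nb #..##: next=.  (t=0,i=13, bit19=0)
  nb #..#.: next=.  (t=0,i=6, bit18=0)
  nb #...#: next=.  (t=0,i=9, bit17=0)
  nb #....: next=.  (t=1,i=12, bit16=0)
  nb .####: next=.  (t=2,i=19, bit15=0)
  nb .###.: next=#  (t=0,i=0, bit14=1)
  nb .##.#: next=.  (t=2,i=5, bit13=0)
  nb .##..: next=#  (t=0,i=4, bit12=1)
  nb .#.##: next=#  (t=0,i=19, bit11=1)
  nb .#.#.: next=#  (t=1,i=9, bit10=1)
  nb .#..#: next=.  (t=0,i=12, bit9=0)
  nb .#...: next=#  (t=0,i=8, bit8=1)
  nb ..###: next=.  (t=0,i=14, bit7=0)
  nb ..##.: next=.  (t=1,i=3, bit6=0)
  nb ..#.#: next=.  (t=1,i=8, bit5=0)
  nb ..#..: next=.  (t=0,i=7, bit4=0)
  nb ...##: next=#  (t=2,i=3, bit3=1)
  nb ...#.: next=#  (t=0,i=10, bit2=1)
  nb ....#: next=#  (t=1,i=13, bit1=1)
  nb .....: next=.  (t=5,i=20, bit0=0)
  bits 11010101110100000101110100001110 = 3587202318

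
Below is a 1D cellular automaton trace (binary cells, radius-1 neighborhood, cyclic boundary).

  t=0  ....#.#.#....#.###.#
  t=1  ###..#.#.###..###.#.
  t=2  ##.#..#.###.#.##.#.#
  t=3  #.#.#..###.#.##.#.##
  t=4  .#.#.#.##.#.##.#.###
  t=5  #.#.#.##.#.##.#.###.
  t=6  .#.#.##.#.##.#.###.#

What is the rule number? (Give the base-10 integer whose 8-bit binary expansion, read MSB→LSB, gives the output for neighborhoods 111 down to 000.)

185

  [7] ### => #  t=0,i=16
  [6] ##. => .  t=0,i=17
  [5] #.# => #  t=0,i=5
  [4] #.. => #  t=0,i=0
  [3] .## => #  t=0,i=15
  [2] .#. => .  t=0,i=4
  [1] ..# => .  t=0,i=3
  [0] ... => #  t=0,i=1
  bits 10111001 = 185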